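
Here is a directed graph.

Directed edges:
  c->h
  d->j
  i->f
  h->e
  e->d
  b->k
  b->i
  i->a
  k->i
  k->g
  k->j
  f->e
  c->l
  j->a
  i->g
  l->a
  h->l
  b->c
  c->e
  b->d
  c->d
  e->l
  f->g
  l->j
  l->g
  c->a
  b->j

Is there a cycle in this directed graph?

No

DFS with white/gray/black marking, starting from f:
f gray
  g gray
  g black
  e gray
    l gray
      j gray
        a gray
        a black
      j black
      l→a: a black — skip
      l→g: g black — skip
    l black
    d gray
      d→j: j black — skip
    d black
  e black
f black
b gray
  c gray
    c→l: l black — skip
    c→e: e black — skip
    c→a: a black — skip
    c→d: d black — skip
    h gray
      h→e: e black — skip
      h→l: l black — skip
    h black
  c black
  b→j: j black — skip
  k gray
    k→j: j black — skip
    k→g: g black — skip
    i gray
      i→a: a black — skip
      i→f: f black — skip
      i→g: g black — skip
    i black
  k black
  b→i: i black — skip
  b→d: d black — skip
b black
Every edge goes to a white or black vertex — no back edge, so the graph is acyclic.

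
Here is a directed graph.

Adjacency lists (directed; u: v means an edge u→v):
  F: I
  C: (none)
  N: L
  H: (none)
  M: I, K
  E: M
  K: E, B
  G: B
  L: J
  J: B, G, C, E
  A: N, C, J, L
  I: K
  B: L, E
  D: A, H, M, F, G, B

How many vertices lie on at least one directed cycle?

A vertex is on a directed cycle iff it belongs to a strongly connected component of size ≥ 2 (or has a self-loop).
The vertices on cycles are {B, E, G, I, J, K, L, M} — 8 in total.

8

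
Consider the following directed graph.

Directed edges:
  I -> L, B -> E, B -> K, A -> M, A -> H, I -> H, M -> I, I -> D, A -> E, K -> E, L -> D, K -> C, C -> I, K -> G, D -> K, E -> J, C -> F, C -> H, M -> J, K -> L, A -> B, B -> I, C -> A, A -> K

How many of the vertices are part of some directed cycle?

8

A vertex is on a directed cycle iff it belongs to a strongly connected component of size ≥ 2 (or has a self-loop).
The vertices on cycles are {A, B, C, D, I, K, L, M} — 8 in total.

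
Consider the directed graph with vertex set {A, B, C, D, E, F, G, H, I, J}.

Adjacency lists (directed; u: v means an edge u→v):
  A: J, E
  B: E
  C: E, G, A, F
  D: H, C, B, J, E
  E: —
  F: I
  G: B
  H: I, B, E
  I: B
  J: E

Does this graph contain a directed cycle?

No

DFS with white/gray/black marking, starting from A:
A gray
  J gray
    E gray
    E black
  J black
  A→E: E black — skip
A black
B gray
  B→E: E black — skip
B black
C gray
  C→E: E black — skip
  G gray
    G→B: B black — skip
  G black
  C→A: A black — skip
  F gray
    I gray
      I→B: B black — skip
    I black
  F black
C black
D gray
  H gray
    H→I: I black — skip
    H→B: B black — skip
    H→E: E black — skip
  H black
  D→C: C black — skip
  D→B: B black — skip
  D→J: J black — skip
  D→E: E black — skip
D black
Every edge goes to a white or black vertex — no back edge, so the graph is acyclic.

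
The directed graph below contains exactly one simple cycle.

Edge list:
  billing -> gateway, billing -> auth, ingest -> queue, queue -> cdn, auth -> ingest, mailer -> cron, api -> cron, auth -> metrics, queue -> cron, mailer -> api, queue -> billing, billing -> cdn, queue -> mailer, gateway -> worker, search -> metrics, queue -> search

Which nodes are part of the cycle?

auth, queue, ingest, billing

DFS with gray/black marking from queue:
queue gray
  cron gray
  cron black
  cdn gray
  cdn black
  billing gray
    auth gray
      ingest gray
        ingest→queue: queue is gray → back edge
Back edge closes the cycle queue → billing → auth → ingest → queue; its vertices are {auth, queue, ingest, billing}.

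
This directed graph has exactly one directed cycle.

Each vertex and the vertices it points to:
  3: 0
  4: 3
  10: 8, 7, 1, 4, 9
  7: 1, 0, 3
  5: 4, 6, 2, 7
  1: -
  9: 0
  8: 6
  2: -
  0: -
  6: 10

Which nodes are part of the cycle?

DFS with gray/black marking from 6:
6 gray
  10 gray
    8 gray
      8→6: 6 is gray → back edge
Back edge closes the cycle 6 → 10 → 8 → 6; its vertices are {6, 8, 10}.

6, 8, 10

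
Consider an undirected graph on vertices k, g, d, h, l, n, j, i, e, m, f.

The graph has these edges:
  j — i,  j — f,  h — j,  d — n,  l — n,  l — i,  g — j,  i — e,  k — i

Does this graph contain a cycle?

No

DFS, tracking each vertex's parent; an edge to a visited non-parent vertex closes a cycle.
Start from j:
visit j (parent –)
  visit f (parent j)
    f–j: parent, skip
  visit h (parent j)
    h–j: parent, skip
  visit i (parent j)
    i–j: parent, skip
    visit k (parent i)
      k–i: parent, skip
    visit l (parent i)
      visit n (parent l)
        visit d (parent n)
          d–n: parent, skip
        n–l: parent, skip
      l–i: parent, skip
    visit e (parent i)
      e–i: parent, skip
  visit g (parent j)
    g–j: parent, skip
visit m (parent –)
No non-parent visited neighbor found — the graph is a forest.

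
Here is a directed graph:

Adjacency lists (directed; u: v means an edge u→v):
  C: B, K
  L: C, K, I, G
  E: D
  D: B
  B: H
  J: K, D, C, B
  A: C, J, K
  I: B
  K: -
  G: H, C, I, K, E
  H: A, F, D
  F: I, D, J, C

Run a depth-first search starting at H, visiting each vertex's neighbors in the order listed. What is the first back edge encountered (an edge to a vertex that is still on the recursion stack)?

B->H

DFS from H (visiting each vertex's neighbors in the order listed); mark gray on enter, black on exit:
H gray
  A gray
    C gray
      B gray
        B→H: H is gray → back edge
First back edge: B → H.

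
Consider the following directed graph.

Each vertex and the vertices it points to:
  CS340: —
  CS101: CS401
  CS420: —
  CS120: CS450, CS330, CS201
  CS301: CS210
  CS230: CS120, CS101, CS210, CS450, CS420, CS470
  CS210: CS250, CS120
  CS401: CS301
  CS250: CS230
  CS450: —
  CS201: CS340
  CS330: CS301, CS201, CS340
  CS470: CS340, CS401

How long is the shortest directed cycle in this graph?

For each vertex v, BFS finds the shortest path from v back to v.
The shortest such closed walk is CS230 → CS210 → CS250 → CS230, length 3.

3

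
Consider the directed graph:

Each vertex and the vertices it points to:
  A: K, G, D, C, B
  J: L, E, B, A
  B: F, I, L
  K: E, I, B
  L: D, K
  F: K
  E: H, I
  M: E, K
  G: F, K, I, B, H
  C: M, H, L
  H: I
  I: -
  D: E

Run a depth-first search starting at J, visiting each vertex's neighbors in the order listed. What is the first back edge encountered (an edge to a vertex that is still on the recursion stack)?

F→K

DFS from J (visiting each vertex's neighbors in the order listed); mark gray on enter, black on exit:
J gray
  L gray
    D gray
      E gray
        H gray
          I gray
          I black
        H black
        E→I: I black — skip
      E black
    D black
    K gray
      K→E: E black — skip
      K→I: I black — skip
      B gray
        F gray
          F→K: K is gray → back edge
First back edge: F → K.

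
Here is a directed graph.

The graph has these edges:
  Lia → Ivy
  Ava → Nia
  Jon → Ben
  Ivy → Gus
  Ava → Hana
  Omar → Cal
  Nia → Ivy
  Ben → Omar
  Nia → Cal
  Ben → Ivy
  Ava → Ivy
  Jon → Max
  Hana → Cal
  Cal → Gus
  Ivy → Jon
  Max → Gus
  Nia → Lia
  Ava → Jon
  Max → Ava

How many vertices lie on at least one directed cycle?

7

A vertex is on a directed cycle iff it belongs to a strongly connected component of size ≥ 2 (or has a self-loop).
The vertices on cycles are {Ava, Ben, Ivy, Jon, Lia, Max, Nia} — 7 in total.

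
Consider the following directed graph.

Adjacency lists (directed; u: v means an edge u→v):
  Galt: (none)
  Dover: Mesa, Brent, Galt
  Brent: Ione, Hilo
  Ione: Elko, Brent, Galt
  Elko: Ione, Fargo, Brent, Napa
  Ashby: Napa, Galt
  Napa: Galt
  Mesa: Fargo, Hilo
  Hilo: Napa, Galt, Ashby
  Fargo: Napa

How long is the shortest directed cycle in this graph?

2

For each vertex v, BFS finds the shortest path from v back to v.
The shortest such closed walk is Brent → Ione → Brent, length 2.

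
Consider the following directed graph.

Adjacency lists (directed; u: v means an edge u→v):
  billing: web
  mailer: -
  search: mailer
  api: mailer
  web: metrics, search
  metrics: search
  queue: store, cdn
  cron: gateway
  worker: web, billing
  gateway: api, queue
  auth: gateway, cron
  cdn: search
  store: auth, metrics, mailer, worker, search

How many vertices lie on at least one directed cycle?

5

A vertex is on a directed cycle iff it belongs to a strongly connected component of size ≥ 2 (or has a self-loop).
The vertices on cycles are {auth, cron, queue, store, gateway} — 5 in total.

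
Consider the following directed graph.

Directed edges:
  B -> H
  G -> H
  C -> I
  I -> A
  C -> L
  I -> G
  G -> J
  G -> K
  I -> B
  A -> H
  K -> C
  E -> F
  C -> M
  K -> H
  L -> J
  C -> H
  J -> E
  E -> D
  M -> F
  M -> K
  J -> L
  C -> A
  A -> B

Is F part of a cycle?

No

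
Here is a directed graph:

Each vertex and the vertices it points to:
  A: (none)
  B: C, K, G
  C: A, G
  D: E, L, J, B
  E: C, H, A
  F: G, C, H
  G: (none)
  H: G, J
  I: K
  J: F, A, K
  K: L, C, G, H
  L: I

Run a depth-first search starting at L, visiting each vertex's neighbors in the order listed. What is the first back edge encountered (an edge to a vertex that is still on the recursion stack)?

K→L

DFS from L (visiting each vertex's neighbors in the order listed); mark gray on enter, black on exit:
L gray
  I gray
    K gray
      K→L: L is gray → back edge
First back edge: K → L.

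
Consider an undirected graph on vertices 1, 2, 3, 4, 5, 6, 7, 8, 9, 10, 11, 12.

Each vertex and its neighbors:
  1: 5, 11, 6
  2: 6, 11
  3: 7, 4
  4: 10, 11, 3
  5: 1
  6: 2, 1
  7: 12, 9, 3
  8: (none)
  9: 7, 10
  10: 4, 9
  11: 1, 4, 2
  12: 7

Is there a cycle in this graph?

DFS, tracking each vertex's parent; an edge to a visited non-parent vertex closes a cycle.
Start from 5:
visit 5 (parent –)
  visit 1 (parent 5)
    1–5: parent, skip
    visit 11 (parent 1)
      11–1: parent, skip
      visit 4 (parent 11)
        visit 10 (parent 4)
          10–4: parent, skip
          visit 9 (parent 10)
            visit 7 (parent 9)
              visit 12 (parent 7)
                12–7: parent, skip
              7–9: parent, skip
              visit 3 (parent 7)
                3–7: parent, skip
                3–4: 4 visited and ≠ parent → cycle
Cycle: 4 – 10 – 9 – 7 – 3 – 4.

Yes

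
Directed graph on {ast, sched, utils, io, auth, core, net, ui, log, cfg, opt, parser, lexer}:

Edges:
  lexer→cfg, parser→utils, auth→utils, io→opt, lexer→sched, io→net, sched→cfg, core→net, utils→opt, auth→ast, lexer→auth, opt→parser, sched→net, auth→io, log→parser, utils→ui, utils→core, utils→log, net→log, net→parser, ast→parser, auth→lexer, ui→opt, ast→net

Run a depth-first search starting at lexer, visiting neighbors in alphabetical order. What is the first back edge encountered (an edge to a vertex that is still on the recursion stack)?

core->net

DFS from lexer (visiting neighbors in alphabetical order); mark gray on enter, black on exit:
lexer gray
  auth gray
    ast gray
      net gray
        log gray
          parser gray
            utils gray
              core gray
                core→net: net is gray → back edge
First back edge: core → net.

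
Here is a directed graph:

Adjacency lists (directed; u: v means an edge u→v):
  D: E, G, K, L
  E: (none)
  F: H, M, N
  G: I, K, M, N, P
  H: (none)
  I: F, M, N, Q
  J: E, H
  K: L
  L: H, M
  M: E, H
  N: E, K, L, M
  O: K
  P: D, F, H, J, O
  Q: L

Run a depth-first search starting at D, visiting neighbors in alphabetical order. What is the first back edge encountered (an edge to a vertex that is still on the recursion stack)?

DFS from D (visiting neighbors in alphabetical order); mark gray on enter, black on exit:
D gray
  E gray
  E black
  G gray
    I gray
      F gray
        H gray
        H black
        M gray
          M→E: E black — skip
          M→H: H black — skip
        M black
        N gray
          N→E: E black — skip
          K gray
            L gray
              L→H: H black — skip
              L→M: M black — skip
            L black
          K black
          N→L: L black — skip
          N→M: M black — skip
        N black
      F black
      I→M: M black — skip
      I→N: N black — skip
      Q gray
        Q→L: L black — skip
      Q black
    I black
    G→K: K black — skip
    G→M: M black — skip
    G→N: N black — skip
    P gray
      P→D: D is gray → back edge
First back edge: P → D.

P→D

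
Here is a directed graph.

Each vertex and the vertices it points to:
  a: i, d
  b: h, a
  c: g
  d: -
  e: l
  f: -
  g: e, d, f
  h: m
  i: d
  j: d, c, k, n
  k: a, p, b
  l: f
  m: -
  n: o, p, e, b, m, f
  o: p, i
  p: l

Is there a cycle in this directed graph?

No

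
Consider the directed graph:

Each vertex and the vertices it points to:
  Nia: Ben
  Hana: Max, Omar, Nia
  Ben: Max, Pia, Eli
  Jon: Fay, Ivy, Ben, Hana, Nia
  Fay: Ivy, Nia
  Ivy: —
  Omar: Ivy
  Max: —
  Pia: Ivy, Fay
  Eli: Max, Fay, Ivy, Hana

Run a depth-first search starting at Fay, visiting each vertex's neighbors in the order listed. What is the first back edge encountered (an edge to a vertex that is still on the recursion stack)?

Pia->Fay

DFS from Fay (visiting each vertex's neighbors in the order listed); mark gray on enter, black on exit:
Fay gray
  Ivy gray
  Ivy black
  Nia gray
    Ben gray
      Max gray
      Max black
      Pia gray
        Pia→Ivy: Ivy black — skip
        Pia→Fay: Fay is gray → back edge
First back edge: Pia → Fay.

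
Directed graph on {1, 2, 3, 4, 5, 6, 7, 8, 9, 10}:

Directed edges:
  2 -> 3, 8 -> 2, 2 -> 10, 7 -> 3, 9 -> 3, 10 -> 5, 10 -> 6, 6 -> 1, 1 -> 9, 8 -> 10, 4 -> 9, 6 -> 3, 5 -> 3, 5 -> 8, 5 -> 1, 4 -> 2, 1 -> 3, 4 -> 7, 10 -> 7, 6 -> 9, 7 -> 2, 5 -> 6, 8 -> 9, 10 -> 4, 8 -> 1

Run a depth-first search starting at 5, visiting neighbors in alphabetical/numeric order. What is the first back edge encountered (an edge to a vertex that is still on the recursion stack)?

DFS from 5 (visiting neighbors in alphabetical/numeric order); mark gray on enter, black on exit:
5 gray
  1 gray
    3 gray
    3 black
    9 gray
      9→3: 3 black — skip
    9 black
  1 black
  5→3: 3 black — skip
  6 gray
    6→1: 1 black — skip
    6→3: 3 black — skip
    6→9: 9 black — skip
  6 black
  8 gray
    8→1: 1 black — skip
    2 gray
      2→3: 3 black — skip
      10 gray
        4 gray
          4→2: 2 is gray → back edge
First back edge: 4 → 2.

4→2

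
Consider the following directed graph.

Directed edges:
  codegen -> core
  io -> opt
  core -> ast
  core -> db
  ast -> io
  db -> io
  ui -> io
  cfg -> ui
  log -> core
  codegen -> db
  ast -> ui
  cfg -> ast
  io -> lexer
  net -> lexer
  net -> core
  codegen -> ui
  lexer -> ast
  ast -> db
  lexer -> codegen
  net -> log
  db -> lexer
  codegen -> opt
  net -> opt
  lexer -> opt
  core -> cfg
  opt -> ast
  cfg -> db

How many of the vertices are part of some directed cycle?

9

A vertex is on a directed cycle iff it belongs to a strongly connected component of size ≥ 2 (or has a self-loop).
The vertices on cycles are {db, io, ui, ast, cfg, opt, core, lexer, codegen} — 9 in total.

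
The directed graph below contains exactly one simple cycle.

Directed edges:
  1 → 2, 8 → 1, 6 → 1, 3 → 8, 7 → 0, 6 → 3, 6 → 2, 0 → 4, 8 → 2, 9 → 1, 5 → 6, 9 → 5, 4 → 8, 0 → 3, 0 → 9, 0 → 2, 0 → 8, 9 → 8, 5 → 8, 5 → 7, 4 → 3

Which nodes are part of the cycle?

0, 5, 7, 9

DFS with gray/black marking from 5:
5 gray
  8 gray
    1 gray
      2 gray
      2 black
    1 black
    8→2: 2 black — skip
  8 black
  7 gray
    0 gray
      9 gray
        9→1: 1 black — skip
        9→8: 8 black — skip
        9→5: 5 is gray → back edge
Back edge closes the cycle 5 → 7 → 0 → 9 → 5; its vertices are {0, 5, 7, 9}.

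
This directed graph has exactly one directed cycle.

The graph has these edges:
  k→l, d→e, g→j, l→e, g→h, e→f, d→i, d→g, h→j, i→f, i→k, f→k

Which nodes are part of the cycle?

e, f, k, l

DFS with gray/black marking from e:
e gray
  f gray
    k gray
      l gray
        l→e: e is gray → back edge
Back edge closes the cycle e → f → k → l → e; its vertices are {e, f, k, l}.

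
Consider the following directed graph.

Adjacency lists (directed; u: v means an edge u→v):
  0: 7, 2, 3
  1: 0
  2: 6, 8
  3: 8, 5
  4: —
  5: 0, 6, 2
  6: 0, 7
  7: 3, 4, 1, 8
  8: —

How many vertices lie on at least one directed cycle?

A vertex is on a directed cycle iff it belongs to a strongly connected component of size ≥ 2 (or has a self-loop).
The vertices on cycles are {0, 1, 2, 3, 5, 6, 7} — 7 in total.

7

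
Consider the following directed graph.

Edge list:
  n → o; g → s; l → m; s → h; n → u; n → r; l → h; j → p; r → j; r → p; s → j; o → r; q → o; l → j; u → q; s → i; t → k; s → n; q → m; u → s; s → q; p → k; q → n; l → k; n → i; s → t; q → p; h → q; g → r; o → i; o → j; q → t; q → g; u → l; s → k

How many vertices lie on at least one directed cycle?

A vertex is on a directed cycle iff it belongs to a strongly connected component of size ≥ 2 (or has a self-loop).
The vertices on cycles are {g, h, l, n, q, s, u} — 7 in total.

7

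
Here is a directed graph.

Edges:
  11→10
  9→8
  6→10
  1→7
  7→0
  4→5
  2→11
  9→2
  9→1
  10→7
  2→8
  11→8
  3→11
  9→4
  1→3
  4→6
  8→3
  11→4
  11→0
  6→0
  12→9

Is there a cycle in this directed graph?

Yes

DFS with white/gray/black marking, starting from 11:
11 gray
  8 gray
    3 gray
      3→11: 11 is gray → back edge
Back edge found, so a cycle exists: 11 → 8 → 3 → 11.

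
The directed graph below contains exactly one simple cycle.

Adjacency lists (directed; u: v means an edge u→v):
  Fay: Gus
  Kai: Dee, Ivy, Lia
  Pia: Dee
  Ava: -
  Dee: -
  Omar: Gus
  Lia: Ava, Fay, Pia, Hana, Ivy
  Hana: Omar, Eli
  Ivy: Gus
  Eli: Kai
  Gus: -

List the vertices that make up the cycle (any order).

DFS with gray/black marking from Kai:
Kai gray
  Dee gray
  Dee black
  Ivy gray
    Gus gray
    Gus black
  Ivy black
  Lia gray
    Ava gray
    Ava black
    Fay gray
      Fay→Gus: Gus black — skip
    Fay black
    Pia gray
      Pia→Dee: Dee black — skip
    Pia black
    Hana gray
      Omar gray
        Omar→Gus: Gus black — skip
      Omar black
      Eli gray
        Eli→Kai: Kai is gray → back edge
Back edge closes the cycle Kai → Lia → Hana → Eli → Kai; its vertices are {Eli, Kai, Lia, Hana}.

Eli, Kai, Lia, Hana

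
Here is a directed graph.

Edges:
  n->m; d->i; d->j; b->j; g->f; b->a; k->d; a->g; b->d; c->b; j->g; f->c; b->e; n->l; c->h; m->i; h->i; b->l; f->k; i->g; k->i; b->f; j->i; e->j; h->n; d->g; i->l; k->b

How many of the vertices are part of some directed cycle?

A vertex is on a directed cycle iff it belongs to a strongly connected component of size ≥ 2 (or has a self-loop).
The vertices on cycles are {a, b, c, d, e, f, g, h, i, j, k, m, n} — 13 in total.

13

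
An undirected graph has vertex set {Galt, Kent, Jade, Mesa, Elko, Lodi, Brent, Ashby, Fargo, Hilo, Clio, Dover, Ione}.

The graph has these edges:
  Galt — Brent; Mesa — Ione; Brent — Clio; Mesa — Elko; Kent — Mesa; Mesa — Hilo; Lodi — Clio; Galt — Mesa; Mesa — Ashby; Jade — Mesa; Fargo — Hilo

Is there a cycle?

DFS, tracking each vertex's parent; an edge to a visited non-parent vertex closes a cycle.
Start from Ione:
visit Ione (parent –)
  visit Mesa (parent Ione)
    visit Galt (parent Mesa)
      Galt–Mesa: parent, skip
      visit Brent (parent Galt)
        visit Clio (parent Brent)
          Clio–Brent: parent, skip
          visit Lodi (parent Clio)
            Lodi–Clio: parent, skip
        Brent–Galt: parent, skip
    visit Elko (parent Mesa)
      Elko–Mesa: parent, skip
    visit Jade (parent Mesa)
      Jade–Mesa: parent, skip
    Mesa–Ione: parent, skip
    visit Hilo (parent Mesa)
      visit Fargo (parent Hilo)
        Fargo–Hilo: parent, skip
      Hilo–Mesa: parent, skip
    visit Ashby (parent Mesa)
      Ashby–Mesa: parent, skip
    visit Kent (parent Mesa)
      Kent–Mesa: parent, skip
visit Dover (parent –)
No non-parent visited neighbor found — the graph is a forest.

No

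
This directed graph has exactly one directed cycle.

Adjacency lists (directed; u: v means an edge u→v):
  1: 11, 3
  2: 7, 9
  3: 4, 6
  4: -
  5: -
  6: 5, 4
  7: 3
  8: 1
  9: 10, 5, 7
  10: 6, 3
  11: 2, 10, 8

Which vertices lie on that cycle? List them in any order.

1, 8, 11

DFS with gray/black marking from 11:
11 gray
  2 gray
    7 gray
      3 gray
        4 gray
        4 black
        6 gray
          5 gray
          5 black
          6→4: 4 black — skip
        6 black
      3 black
    7 black
    9 gray
      10 gray
        10→6: 6 black — skip
        10→3: 3 black — skip
      10 black
      9→5: 5 black — skip
      9→7: 7 black — skip
    9 black
  2 black
  11→10: 10 black — skip
  8 gray
    1 gray
      1→11: 11 is gray → back edge
Back edge closes the cycle 11 → 8 → 1 → 11; its vertices are {1, 8, 11}.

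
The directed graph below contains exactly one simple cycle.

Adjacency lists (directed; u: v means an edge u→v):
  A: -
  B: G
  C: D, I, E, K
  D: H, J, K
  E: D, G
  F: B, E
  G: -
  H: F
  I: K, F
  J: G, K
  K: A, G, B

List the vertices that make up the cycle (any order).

DFS with gray/black marking from D:
D gray
  H gray
    F gray
      B gray
        G gray
        G black
      B black
      E gray
        E→D: D is gray → back edge
Back edge closes the cycle D → H → F → E → D; its vertices are {D, E, F, H}.

D, E, F, H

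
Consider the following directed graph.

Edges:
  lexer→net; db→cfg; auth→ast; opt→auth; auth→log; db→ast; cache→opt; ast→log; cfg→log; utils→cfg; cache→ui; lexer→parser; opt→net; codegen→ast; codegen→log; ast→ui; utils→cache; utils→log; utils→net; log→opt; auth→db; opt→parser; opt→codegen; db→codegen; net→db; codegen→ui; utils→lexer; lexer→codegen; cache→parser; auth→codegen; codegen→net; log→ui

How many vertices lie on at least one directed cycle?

A vertex is on a directed cycle iff it belongs to a strongly connected component of size ≥ 2 (or has a self-loop).
The vertices on cycles are {db, ast, cfg, log, net, opt, auth, codegen} — 8 in total.

8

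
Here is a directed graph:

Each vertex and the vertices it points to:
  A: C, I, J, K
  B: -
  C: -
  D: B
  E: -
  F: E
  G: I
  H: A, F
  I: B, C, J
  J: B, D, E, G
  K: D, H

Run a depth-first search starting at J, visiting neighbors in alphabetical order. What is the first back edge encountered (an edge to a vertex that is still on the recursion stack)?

I->J

DFS from J (visiting neighbors in alphabetical order); mark gray on enter, black on exit:
J gray
  B gray
  B black
  D gray
    D→B: B black — skip
  D black
  E gray
  E black
  G gray
    I gray
      I→B: B black — skip
      C gray
      C black
      I→J: J is gray → back edge
First back edge: I → J.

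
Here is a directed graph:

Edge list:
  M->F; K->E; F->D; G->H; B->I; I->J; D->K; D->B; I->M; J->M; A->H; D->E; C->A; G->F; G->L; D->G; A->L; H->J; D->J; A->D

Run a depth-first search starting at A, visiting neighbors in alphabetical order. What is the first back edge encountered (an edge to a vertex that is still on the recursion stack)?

F->D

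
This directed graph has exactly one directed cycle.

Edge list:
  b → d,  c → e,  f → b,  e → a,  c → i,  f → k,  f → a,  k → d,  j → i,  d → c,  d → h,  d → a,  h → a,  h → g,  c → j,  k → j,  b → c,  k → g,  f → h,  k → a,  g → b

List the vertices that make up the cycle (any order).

DFS with gray/black marking from b:
b gray
  d gray
    a gray
    a black
    c gray
      j gray
        i gray
        i black
      j black
      c→i: i black — skip
      e gray
        e→a: a black — skip
      e black
    c black
    h gray
      h→a: a black — skip
      g gray
        g→b: b is gray → back edge
Back edge closes the cycle b → d → h → g → b; its vertices are {b, d, g, h}.

b, d, g, h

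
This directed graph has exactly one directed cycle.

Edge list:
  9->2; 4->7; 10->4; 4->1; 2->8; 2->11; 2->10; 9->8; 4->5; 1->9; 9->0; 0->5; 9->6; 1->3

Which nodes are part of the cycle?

1, 2, 4, 9, 10

DFS with gray/black marking from 9:
9 gray
  8 gray
  8 black
  0 gray
    5 gray
    5 black
  0 black
  2 gray
    2→8: 8 black — skip
    11 gray
    11 black
    10 gray
      4 gray
        1 gray
          1→9: 9 is gray → back edge
Back edge closes the cycle 9 → 2 → 10 → 4 → 1 → 9; its vertices are {1, 2, 4, 9, 10}.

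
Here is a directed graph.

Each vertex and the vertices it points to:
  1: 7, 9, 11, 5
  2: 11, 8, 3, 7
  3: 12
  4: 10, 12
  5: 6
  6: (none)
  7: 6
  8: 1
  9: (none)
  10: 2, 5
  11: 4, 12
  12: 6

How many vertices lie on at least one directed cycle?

6

A vertex is on a directed cycle iff it belongs to a strongly connected component of size ≥ 2 (or has a self-loop).
The vertices on cycles are {1, 2, 4, 8, 10, 11} — 6 in total.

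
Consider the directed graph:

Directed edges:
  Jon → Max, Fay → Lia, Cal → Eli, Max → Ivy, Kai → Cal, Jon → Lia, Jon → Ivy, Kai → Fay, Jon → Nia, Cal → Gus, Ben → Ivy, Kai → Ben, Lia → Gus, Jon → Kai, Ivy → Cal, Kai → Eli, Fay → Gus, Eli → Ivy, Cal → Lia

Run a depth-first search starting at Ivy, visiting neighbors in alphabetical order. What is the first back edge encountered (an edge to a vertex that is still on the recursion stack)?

DFS from Ivy (visiting neighbors in alphabetical order); mark gray on enter, black on exit:
Ivy gray
  Cal gray
    Eli gray
      Eli→Ivy: Ivy is gray → back edge
First back edge: Eli → Ivy.

Eli->Ivy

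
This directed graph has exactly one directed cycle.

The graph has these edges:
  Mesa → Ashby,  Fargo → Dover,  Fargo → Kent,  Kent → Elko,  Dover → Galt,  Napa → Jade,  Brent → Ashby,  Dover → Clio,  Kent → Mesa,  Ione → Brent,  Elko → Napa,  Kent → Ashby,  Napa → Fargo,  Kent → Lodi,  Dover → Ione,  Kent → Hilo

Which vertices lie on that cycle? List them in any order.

DFS with gray/black marking from Fargo:
Fargo gray
  Kent gray
    Mesa gray
      Ashby gray
      Ashby black
    Mesa black
    Elko gray
      Napa gray
        Napa→Fargo: Fargo is gray → back edge
Back edge closes the cycle Fargo → Kent → Elko → Napa → Fargo; its vertices are {Elko, Kent, Napa, Fargo}.

Elko, Kent, Napa, Fargo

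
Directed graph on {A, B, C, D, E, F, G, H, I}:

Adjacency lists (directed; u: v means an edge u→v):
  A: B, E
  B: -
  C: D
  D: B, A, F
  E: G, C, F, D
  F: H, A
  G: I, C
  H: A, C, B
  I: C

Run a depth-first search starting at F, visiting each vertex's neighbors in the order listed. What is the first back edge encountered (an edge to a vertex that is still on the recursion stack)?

D->A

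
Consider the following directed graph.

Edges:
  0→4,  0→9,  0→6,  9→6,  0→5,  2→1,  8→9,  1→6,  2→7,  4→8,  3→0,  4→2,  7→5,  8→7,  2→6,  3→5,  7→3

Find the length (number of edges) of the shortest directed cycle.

For each vertex v, BFS finds the shortest path from v back to v.
The shortest such closed walk is 0 → 4 → 2 → 7 → 3 → 0, length 5.

5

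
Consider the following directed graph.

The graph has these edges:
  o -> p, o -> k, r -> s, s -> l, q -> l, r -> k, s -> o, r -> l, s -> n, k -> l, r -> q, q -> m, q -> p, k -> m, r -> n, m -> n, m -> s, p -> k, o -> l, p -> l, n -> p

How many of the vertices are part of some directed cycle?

A vertex is on a directed cycle iff it belongs to a strongly connected component of size ≥ 2 (or has a self-loop).
The vertices on cycles are {k, m, n, o, p, s} — 6 in total.

6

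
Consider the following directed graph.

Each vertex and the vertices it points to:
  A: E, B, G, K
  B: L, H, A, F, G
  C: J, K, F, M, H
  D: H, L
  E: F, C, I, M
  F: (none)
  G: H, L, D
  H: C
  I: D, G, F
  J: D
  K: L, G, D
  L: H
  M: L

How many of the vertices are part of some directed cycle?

10

A vertex is on a directed cycle iff it belongs to a strongly connected component of size ≥ 2 (or has a self-loop).
The vertices on cycles are {A, B, C, D, G, H, J, K, L, M} — 10 in total.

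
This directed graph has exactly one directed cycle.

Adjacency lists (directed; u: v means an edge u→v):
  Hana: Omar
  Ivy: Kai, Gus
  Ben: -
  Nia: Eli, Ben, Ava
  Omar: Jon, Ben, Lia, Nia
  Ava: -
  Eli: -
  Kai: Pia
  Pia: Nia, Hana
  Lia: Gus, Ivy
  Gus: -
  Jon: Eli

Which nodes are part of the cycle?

Ivy, Kai, Lia, Pia, Hana, Omar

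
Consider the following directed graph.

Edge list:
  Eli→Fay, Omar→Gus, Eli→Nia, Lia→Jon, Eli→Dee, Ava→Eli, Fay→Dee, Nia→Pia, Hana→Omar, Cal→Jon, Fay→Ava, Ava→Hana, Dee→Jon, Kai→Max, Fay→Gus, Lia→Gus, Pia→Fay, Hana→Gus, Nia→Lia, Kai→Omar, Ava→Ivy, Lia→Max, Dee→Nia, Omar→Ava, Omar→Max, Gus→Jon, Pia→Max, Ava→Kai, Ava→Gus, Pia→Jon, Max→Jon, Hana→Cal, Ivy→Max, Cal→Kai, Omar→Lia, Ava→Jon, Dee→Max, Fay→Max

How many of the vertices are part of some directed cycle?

A vertex is on a directed cycle iff it belongs to a strongly connected component of size ≥ 2 (or has a self-loop).
The vertices on cycles are {Ava, Cal, Dee, Eli, Fay, Kai, Nia, Pia, Hana, Omar} — 10 in total.

10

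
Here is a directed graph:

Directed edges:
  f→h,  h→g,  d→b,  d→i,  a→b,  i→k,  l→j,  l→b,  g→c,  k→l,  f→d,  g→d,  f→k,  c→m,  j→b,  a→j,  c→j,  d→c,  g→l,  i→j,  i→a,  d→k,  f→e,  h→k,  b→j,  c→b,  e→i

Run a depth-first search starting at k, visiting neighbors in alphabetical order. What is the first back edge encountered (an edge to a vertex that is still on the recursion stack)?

j->b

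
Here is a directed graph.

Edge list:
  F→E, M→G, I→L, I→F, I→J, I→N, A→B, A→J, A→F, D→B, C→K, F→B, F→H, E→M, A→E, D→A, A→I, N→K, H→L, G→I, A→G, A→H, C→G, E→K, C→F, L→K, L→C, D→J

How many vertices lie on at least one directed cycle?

8

A vertex is on a directed cycle iff it belongs to a strongly connected component of size ≥ 2 (or has a self-loop).
The vertices on cycles are {C, E, F, G, H, I, L, M} — 8 in total.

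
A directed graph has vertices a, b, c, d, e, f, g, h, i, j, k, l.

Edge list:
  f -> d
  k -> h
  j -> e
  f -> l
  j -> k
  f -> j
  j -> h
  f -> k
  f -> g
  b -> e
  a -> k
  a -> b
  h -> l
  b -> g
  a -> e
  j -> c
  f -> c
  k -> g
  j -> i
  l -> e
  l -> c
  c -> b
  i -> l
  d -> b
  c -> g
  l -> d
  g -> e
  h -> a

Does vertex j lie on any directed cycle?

j lies on a cycle iff there is a path from j back to itself.
Exploring from j, it never reaches itself; equivalently, its strongly connected component is a singleton.

No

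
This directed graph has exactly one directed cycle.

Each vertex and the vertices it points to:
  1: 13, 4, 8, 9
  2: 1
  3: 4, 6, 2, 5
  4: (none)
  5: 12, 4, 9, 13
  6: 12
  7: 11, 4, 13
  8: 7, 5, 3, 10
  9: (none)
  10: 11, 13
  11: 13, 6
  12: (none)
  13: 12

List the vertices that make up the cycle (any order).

1, 2, 3, 8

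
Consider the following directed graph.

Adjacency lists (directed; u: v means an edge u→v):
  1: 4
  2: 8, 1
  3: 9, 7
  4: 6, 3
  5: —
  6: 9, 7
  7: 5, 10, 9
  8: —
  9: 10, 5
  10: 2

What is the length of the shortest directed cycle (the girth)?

6

For each vertex v, BFS finds the shortest path from v back to v.
The shortest such closed walk is 2 → 1 → 4 → 6 → 7 → 10 → 2, length 6.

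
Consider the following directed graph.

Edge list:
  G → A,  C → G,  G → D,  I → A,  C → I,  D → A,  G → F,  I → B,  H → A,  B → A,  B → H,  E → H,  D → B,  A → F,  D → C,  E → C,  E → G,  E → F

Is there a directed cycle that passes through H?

H lies on a cycle iff there is a path from H back to itself.
Exploring from H, it never reaches itself; equivalently, its strongly connected component is a singleton.

No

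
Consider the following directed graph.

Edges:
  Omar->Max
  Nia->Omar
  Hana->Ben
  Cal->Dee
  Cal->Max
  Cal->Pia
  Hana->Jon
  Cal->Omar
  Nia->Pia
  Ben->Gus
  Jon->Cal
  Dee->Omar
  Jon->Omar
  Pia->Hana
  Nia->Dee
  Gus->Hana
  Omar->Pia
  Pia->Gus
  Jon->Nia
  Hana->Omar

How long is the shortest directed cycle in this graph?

3

For each vertex v, BFS finds the shortest path from v back to v.
The shortest such closed walk is Ben → Gus → Hana → Ben, length 3.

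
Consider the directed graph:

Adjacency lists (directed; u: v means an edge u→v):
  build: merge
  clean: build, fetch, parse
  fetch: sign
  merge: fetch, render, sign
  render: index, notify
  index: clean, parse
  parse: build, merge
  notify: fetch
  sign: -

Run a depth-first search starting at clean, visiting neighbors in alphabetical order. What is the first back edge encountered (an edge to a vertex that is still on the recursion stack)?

index→clean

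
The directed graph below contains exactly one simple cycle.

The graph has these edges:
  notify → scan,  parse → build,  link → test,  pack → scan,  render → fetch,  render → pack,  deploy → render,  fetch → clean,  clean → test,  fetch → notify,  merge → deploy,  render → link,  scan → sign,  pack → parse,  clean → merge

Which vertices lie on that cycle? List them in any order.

clean, fetch, merge, deploy, render

DFS with gray/black marking from render:
render gray
  fetch gray
    clean gray
      merge gray
        deploy gray
          deploy→render: render is gray → back edge
Back edge closes the cycle render → fetch → clean → merge → deploy → render; its vertices are {clean, fetch, merge, deploy, render}.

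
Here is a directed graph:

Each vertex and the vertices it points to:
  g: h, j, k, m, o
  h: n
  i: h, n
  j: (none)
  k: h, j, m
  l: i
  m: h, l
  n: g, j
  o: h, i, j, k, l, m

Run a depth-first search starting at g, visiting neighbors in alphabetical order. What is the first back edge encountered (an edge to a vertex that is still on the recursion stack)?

n→g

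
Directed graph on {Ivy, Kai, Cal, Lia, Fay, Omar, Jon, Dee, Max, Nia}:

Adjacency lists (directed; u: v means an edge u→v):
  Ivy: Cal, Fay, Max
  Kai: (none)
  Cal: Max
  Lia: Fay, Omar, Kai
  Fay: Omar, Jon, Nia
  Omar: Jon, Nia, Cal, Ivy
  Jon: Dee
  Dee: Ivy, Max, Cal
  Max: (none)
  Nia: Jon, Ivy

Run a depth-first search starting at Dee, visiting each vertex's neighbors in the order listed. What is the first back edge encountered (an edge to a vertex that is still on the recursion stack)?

Jon->Dee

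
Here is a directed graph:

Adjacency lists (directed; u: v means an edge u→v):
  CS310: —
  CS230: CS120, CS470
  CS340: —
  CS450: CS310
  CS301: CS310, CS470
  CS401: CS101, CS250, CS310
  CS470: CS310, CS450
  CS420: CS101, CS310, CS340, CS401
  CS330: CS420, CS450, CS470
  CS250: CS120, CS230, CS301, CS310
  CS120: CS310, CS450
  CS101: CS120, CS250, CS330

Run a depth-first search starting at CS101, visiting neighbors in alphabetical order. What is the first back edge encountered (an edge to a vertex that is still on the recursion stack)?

CS420→CS101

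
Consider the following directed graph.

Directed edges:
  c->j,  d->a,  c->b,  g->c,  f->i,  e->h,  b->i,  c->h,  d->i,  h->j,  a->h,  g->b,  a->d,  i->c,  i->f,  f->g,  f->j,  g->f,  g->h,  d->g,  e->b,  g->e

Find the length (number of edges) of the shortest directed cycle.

2

For each vertex v, BFS finds the shortest path from v back to v.
The shortest such closed walk is d → a → d, length 2.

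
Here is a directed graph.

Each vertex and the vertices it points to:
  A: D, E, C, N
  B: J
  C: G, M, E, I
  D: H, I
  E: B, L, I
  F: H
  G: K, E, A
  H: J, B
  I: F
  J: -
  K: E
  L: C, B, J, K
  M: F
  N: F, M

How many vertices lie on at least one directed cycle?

6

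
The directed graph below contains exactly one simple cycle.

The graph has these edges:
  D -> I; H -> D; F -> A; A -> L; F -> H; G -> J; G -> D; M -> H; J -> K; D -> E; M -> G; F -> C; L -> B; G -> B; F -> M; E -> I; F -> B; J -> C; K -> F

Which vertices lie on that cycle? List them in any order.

F, G, J, K, M

DFS with gray/black marking from F:
F gray
  A gray
    L gray
      B gray
      B black
    L black
  A black
  F→B: B black — skip
  C gray
  C black
  H gray
    D gray
      I gray
      I black
      E gray
        E→I: I black — skip
      E black
    D black
  H black
  M gray
    G gray
      J gray
        J→C: C black — skip
        K gray
          K→F: F is gray → back edge
Back edge closes the cycle F → M → G → J → K → F; its vertices are {F, G, J, K, M}.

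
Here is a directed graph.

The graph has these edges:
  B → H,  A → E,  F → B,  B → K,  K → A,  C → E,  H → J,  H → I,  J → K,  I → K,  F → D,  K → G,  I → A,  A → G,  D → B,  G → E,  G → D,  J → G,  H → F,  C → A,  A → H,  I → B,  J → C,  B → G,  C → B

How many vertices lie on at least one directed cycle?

10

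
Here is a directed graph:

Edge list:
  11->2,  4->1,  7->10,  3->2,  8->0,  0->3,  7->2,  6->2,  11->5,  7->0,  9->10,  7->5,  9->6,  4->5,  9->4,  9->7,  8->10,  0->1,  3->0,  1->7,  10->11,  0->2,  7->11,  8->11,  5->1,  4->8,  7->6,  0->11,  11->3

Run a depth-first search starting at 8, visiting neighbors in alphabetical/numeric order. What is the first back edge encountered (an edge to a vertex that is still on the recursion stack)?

7→0

DFS from 8 (visiting neighbors in alphabetical/numeric order); mark gray on enter, black on exit:
8 gray
  0 gray
    1 gray
      7 gray
        7→0: 0 is gray → back edge
First back edge: 7 → 0.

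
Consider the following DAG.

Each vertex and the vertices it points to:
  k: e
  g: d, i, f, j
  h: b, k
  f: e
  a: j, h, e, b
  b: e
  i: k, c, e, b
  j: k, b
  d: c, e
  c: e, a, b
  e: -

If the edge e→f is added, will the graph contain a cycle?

Yes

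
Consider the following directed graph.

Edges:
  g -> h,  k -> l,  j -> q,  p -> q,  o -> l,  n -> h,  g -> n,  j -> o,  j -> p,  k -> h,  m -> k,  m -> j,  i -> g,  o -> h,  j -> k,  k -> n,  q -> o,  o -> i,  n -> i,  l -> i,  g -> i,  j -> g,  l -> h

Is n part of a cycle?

Yes

n is on a cycle iff n can reach itself via ≥1 edge.
n → i → g → n — yes.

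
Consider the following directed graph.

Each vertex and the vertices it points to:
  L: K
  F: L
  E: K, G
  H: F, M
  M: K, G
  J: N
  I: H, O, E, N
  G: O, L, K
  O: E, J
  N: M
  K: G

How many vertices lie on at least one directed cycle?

8

A vertex is on a directed cycle iff it belongs to a strongly connected component of size ≥ 2 (or has a self-loop).
The vertices on cycles are {E, G, J, K, L, M, N, O} — 8 in total.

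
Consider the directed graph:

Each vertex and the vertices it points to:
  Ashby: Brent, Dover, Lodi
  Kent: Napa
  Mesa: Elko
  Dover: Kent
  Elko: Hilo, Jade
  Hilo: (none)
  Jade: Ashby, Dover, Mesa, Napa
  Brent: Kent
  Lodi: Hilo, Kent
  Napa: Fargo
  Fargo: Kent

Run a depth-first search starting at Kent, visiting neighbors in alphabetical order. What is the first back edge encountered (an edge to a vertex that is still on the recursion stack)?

Fargo→Kent

DFS from Kent (visiting neighbors in alphabetical order); mark gray on enter, black on exit:
Kent gray
  Napa gray
    Fargo gray
      Fargo→Kent: Kent is gray → back edge
First back edge: Fargo → Kent.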